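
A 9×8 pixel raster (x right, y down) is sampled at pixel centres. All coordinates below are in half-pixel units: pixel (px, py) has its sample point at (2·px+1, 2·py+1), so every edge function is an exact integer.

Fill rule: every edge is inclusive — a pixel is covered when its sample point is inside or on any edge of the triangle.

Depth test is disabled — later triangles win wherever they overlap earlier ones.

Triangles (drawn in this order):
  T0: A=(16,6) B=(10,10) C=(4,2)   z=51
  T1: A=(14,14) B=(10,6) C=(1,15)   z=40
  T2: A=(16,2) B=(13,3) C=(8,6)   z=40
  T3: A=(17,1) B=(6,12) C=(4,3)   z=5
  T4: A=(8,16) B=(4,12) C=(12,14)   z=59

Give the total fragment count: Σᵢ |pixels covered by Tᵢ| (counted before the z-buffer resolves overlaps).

T0:
  2·area = 72
  edge (16, 6)→(10, 10): d=(-6,4) inclusive
  edge (10, 10)→(4, 2): d=(-6,-8) inclusive
  edge (4, 2)→(16, 6): d=(12,4) inclusive
    (0,0)@(1, 1): e=[90,-18,0] → ·  [on edge]
    (2,1)@(5, 3): e=[62,2,8] → █
    (3,1)@(7, 3): e=[54,18,0] → █  [on edge]
    (4,1)@(9, 3): e=[46,34,-8] → ·
    (2,2)@(5, 5): e=[50,-10,32] → ·
    (3,2)@(7, 5): e=[42,6,24] → █
    (4,2)@(9, 5): e=[34,22,16] → █
    (5,2)@(11, 5): e=[26,38,8] → █
    (6,2)@(13, 5): e=[18,54,0] → █  [on edge]
    (7,2)@(15, 5): e=[10,70,-8] → ·
    (3,3)@(7, 7): e=[30,-6,48] → ·
    (4,3)@(9, 7): e=[22,10,40] → █
  covered (10 px):
    · · · · · · · · ·
    · · █ █ · · · · ·
    · · · █ █ █ █ · ·
    · · · · █ █ █ · ·
    · · · · · █ · · ·
    · · · · · · · · ·
    · · · · · · · · ·
    · · · · · · · · ·
T1:
  2·area = 108  (B↔C swapped to make it positive)
  edge (14, 14)→(1, 15): d=(-13,1) inclusive
  edge (1, 15)→(10, 6): d=(9,-9) inclusive
  edge (10, 6)→(14, 14): d=(4,8) inclusive
    (7,0)@(15, 1): e=[168,0,-60] → ·  [on edge]
    (6,1)@(13, 3): e=[144,0,-36] → ·  [on edge]
    (5,2)@(11, 5): e=[120,0,-12] → ·  [on edge]
    (4,3)@(9, 7): e=[96,0,12] → █  [on edge]
    (5,3)@(11, 7): e=[94,18,-4] → ·
    (3,4)@(7, 9): e=[72,0,36] → █  [on edge]
    (5,4)@(11, 9): e=[68,36,4] → █
    (6,4)@(13, 9): e=[66,54,-12] → ·
    (2,5)@(5, 11): e=[48,0,60] → █  [on edge]
    (6,5)@(13, 11): e=[40,72,-4] → ·
    (1,6)@(3, 13): e=[24,0,84] → █  [on edge]
    (6,6)@(13, 13): e=[14,90,4] → █
    (0,7)@(1, 15): e=[0,0,108] → █  [on edge]
  covered (15 px):
    · · · · · · · · ·
    · · · · · · · · ·
    · · · · · · · · ·
    · · · · █ · · · ·
    · · · █ █ █ · · ·
    · · █ █ █ █ · · ·
    · █ █ █ █ █ █ · ·
    █ · · · · · · · ·
T2:
  2·area = 4  (B↔C swapped to make it positive)
  edge (16, 2)→(8, 6): d=(-8,4) inclusive
  edge (8, 6)→(13, 3): d=(5,-3) inclusive
  edge (13, 3)→(16, 2): d=(3,-1) inclusive
    (6,1)@(13, 3): e=[4,0,0] → █  [on edge]
    (7,1)@(15, 3): e=[-4,6,2] → ·
    (3,2)@(7, 5): e=[12,-8,0] → ·  [on edge]
    (6,2)@(13, 5): e=[-12,10,6] → ·
    (0,3)@(1, 7): e=[20,-16,0] → ·  [on edge]
    (1,4)@(3, 9): e=[-4,0,8] → ·  [on edge]
  covered (1 px):
    · · · · · · · · ·
    · · · · · · █ · ·
    · · · · · · · · ·
    · · · · · · · · ·
    · · · · · · · · ·
    · · · · · · · · ·
    · · · · · · · · ·
    · · · · · · · · ·
T3:
  2·area = 121
  edge (17, 1)→(6, 12): d=(-11,11) inclusive
  edge (6, 12)→(4, 3): d=(-2,-9) inclusive
  edge (4, 3)→(17, 1): d=(13,-2) inclusive
    (8,0)@(17, 1): e=[0,121,0] → █  [on edge]
    (2,1)@(5, 3): e=[110,9,2] → █
    (3,1)@(7, 3): e=[88,27,6] → █
    (4,1)@(9, 3): e=[66,45,10] → █
    (5,1)@(11, 3): e=[44,63,14] → █
    (6,1)@(13, 3): e=[22,81,18] → █
    (7,1)@(15, 3): e=[0,99,22] → █  [on edge]
    (8,1)@(17, 3): e=[-22,117,26] → ·
    (2,2)@(5, 5): e=[88,5,28] → █
    (6,2)@(13, 5): e=[0,77,44] → █  [on edge]
    (7,2)@(15, 5): e=[-22,95,48] → ·
    (2,3)@(5, 7): e=[66,1,54] → █
    (5,3)@(11, 7): e=[0,55,66] → █  [on edge]
    (4,4)@(9, 9): e=[0,33,88] → █  [on edge]
    (3,5)@(7, 11): e=[0,11,110] → █  [on edge]
    (2,6)@(5, 13): e=[0,-11,132] → ·  [on edge]
    (1,7)@(3, 15): e=[0,-33,154] → ·  [on edge]
  covered (19 px):
    · · · · · · · · █
    · · █ █ █ █ █ █ ·
    · · █ █ █ █ █ · ·
    · · █ █ █ █ · · ·
    · · · █ █ · · · ·
    · · · █ · · · · ·
    · · · · · · · · ·
    · · · · · · · · ·
T4:
  2·area = 24
  edge (8, 16)→(4, 12): d=(-4,-4) inclusive
  edge (4, 12)→(12, 14): d=(8,2) inclusive
  edge (12, 14)→(8, 16): d=(-4,2) inclusive
    (0,4)@(1, 9): e=[0,-18,42] → ·  [on edge]
    (1,5)@(3, 11): e=[0,-6,30] → ·  [on edge]
    (2,6)@(5, 13): e=[0,6,18] → █  [on edge]
    (3,6)@(7, 13): e=[8,2,14] → █
    (4,6)@(9, 13): e=[16,-2,10] → ·
    (2,7)@(5, 15): e=[-8,22,10] → ·
    (3,7)@(7, 15): e=[0,18,6] → █  [on edge]
    (4,7)@(9, 15): e=[8,14,2] → █
    (5,7)@(11, 15): e=[16,10,-2] → ·
  covered (4 px):
    · · · · · · · · ·
    · · · · · · · · ·
    · · · · · · · · ·
    · · · · · · · · ·
    · · · · · · · · ·
    · · · · · · · · ·
    · · █ █ · · · · ·
    · · · █ █ · · · ·

Final: 49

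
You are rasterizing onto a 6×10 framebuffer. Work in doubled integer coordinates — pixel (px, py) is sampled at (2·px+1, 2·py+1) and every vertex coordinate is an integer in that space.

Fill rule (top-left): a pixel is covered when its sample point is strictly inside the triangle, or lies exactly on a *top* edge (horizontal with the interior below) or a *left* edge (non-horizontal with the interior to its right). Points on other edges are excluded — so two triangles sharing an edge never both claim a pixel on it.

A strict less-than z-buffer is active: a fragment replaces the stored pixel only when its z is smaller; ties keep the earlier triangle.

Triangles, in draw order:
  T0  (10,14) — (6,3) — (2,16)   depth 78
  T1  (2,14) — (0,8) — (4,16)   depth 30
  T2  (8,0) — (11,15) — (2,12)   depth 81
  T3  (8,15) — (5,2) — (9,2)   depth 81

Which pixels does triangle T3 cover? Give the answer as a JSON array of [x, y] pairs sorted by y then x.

T0:
  2·area = 96  (B↔C swapped to make it positive)
  edge (10, 14)→(2, 16): d=(-8,2) right/bottom  bias=-1
  edge (2, 16)→(6, 3): d=(4,-13) top-left  bias=+0
  edge (6, 3)→(10, 14): d=(4,11) right/bottom  bias=-1
    (2,3)@(5, 7): e=[66,3,27] → █
    (3,3)@(7, 7): e=[62,29,5] → █
    (4,3)@(9, 7): e=[58,55,-17] → ·
    (2,4)@(5, 9): e=[50,11,35] → █
    (4,4)@(9, 9): e=[42,63,-9] → ·
    (2,5)@(5, 11): e=[34,19,43] → █
    (4,5)@(9, 11): e=[26,71,-1] → ·
    (1,6)@(3, 13): e=[22,1,73] → █
    (4,6)@(9, 13): e=[10,79,7] → █
    (5,6)@(11, 13): e=[6,105,-15] → ·
    (1,7)@(3, 15): e=[6,9,81] → █
    (3,7)@(7, 15): e=[-2,61,37] → ·
  covered (12 px):
    · · · · · ·
    · · · · · ·
    · · · · · ·
    · · █ █ · ·
    · · █ █ · ·
    · · █ █ · ·
    · █ █ █ █ ·
    · █ █ · · ·
    · · · · · ·
    · · · · · ·
T1:
  2·area = 8
  edge (2, 14)→(0, 8): d=(-2,-6) top-left  bias=+0
  edge (0, 8)→(4, 16): d=(4,8) right/bottom  bias=-1
  edge (4, 16)→(2, 14): d=(-2,-2) top-left  bias=+0
    (0,5)@(1, 11): e=[0,4,4] → █  [on edge]
    (1,5)@(3, 11): e=[12,-12,8] → ·
    (0,6)@(1, 13): e=[-4,12,0] → ·  [on edge]
    (1,7)@(3, 15): e=[4,4,0] → █  [on edge]
    (2,7)@(5, 15): e=[16,-12,4] → ·
    (1,8)@(3, 17): e=[0,12,-4] → ·  [on edge]
    (2,8)@(5, 17): e=[12,-4,0] → ·  [on edge]
    (3,9)@(7, 19): e=[20,-12,0] → ·  [on edge]
  covered (2 px):
    · · · · · ·
    · · · · · ·
    · · · · · ·
    · · · · · ·
    · · · · · ·
    █ · · · · ·
    · · · · · ·
    · █ · · · ·
    · · · · · ·
    · · · · · ·
T2:
  2·area = 126
  edge (8, 0)→(11, 15): d=(3,15) right/bottom  bias=-1
  edge (11, 15)→(2, 12): d=(-9,-3) top-left  bias=+0
  edge (2, 12)→(8, 0): d=(6,-12) top-left  bias=+0
    (3,1)@(7, 3): e=[24,96,6] → █
    (4,1)@(9, 3): e=[-6,102,30] → ·
    (3,2)@(7, 5): e=[30,78,18] → █
    (4,2)@(9, 5): e=[0,84,42] → ·  [on edge]
    (2,3)@(5, 7): e=[66,54,6] → █
    (4,3)@(9, 7): e=[6,66,54] → █
    (5,3)@(11, 7): e=[-24,72,78] → ·
    (2,4)@(5, 9): e=[72,36,18] → █
    (5,4)@(11, 9): e=[-18,54,90] → ·
    (1,5)@(3, 11): e=[108,12,6] → █
    (5,5)@(11, 11): e=[-12,36,102] → ·
    (1,6)@(3, 13): e=[114,-6,18] → ·
    (2,6)@(5, 13): e=[84,0,42] → █  [on edge]
    (5,7)@(11, 15): e=[0,0,126] → ·  [on edge]
  covered (15 px):
    · · · · · ·
    · · · █ · ·
    · · · █ · ·
    · · █ █ █ ·
    · · █ █ █ ·
    · █ █ █ █ ·
    · · █ █ █ ·
    · · · · · ·
    · · · · · ·
    · · · · · ·
T3:
  2·area = 52
  edge (8, 15)→(5, 2): d=(-3,-13) top-left  bias=+0
  edge (5, 2)→(9, 2): d=(4,0) top-left  bias=+0
  edge (9, 2)→(8, 15): d=(-1,13) right/bottom  bias=-1
    (3,1)@(7, 3): e=[23,4,25] → █
    (4,1)@(9, 3): e=[49,4,-1] → ·
    (3,2)@(7, 5): e=[17,12,23] → █
    (4,2)@(9, 5): e=[43,12,-3] → ·
    (3,3)@(7, 7): e=[11,20,21] → █
    (4,3)@(9, 7): e=[37,20,-5] → ·
    (3,4)@(7, 9): e=[5,28,19] → █
    (4,4)@(9, 9): e=[31,28,-7] → ·
    (3,5)@(7, 11): e=[-1,36,17] → ·
  covered (4 px):
    · · · · · ·
    · · · █ · ·
    · · · █ · ·
    · · · █ · ·
    · · · █ · ·
    · · · · · ·
    · · · · · ·
    · · · · · ·
    · · · · · ·
    · · · · · ·

Final: [[3,1],[3,2],[3,3],[3,4]]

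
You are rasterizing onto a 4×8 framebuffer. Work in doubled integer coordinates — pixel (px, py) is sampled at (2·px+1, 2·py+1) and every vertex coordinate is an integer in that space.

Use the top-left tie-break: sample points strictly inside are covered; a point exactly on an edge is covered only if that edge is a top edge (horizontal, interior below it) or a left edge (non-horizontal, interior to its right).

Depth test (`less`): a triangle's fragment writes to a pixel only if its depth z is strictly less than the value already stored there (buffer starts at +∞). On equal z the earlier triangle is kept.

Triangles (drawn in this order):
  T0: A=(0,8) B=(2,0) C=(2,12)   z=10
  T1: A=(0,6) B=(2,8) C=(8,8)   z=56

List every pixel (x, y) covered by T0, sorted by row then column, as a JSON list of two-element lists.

T0:
  2·area = 24
  edge (0, 8)→(2, 0): d=(2,-8) top-left  bias=+0
  edge (2, 0)→(2, 12): d=(0,12) right/bottom  bias=-1
  edge (2, 12)→(0, 8): d=(-2,-4) top-left  bias=+0
    (0,2)@(1, 5): e=[2,12,10] → X
    (1,2)@(3, 5): e=[18,-12,18] → .
    (0,3)@(1, 7): e=[6,12,6] → X
    (1,3)@(3, 7): e=[22,-12,14] → .
    (0,4)@(1, 9): e=[10,12,2] → X
    (1,4)@(3, 9): e=[26,-12,10] → .
    (0,5)@(1, 11): e=[14,12,-2] → .
  covered (3 px):
    . . . .
    . . . .
    X . . .
    X . . .
    X . . .
    . . . .
    . . . .
    . . . .
T1:
  2·area = 12  (B↔C swapped to make it positive)
  edge (0, 6)→(8, 8): d=(8,2) right/bottom  bias=-1
  edge (8, 8)→(2, 8): d=(-6,0) right/bottom  bias=-1
  edge (2, 8)→(0, 6): d=(-2,-2) top-left  bias=+0
    (0,3)@(1, 7): e=[6,6,0] → X  [on edge]
    (1,3)@(3, 7): e=[2,6,4] → X
    (2,3)@(5, 7): e=[-2,6,8] → .
    (0,4)@(1, 9): e=[22,-6,-4] → .
    (1,4)@(3, 9): e=[18,-6,0] → .  [on edge]
    (2,5)@(5, 11): e=[30,-18,0] → .  [on edge]
    (3,6)@(7, 13): e=[42,-30,0] → .  [on edge]
  covered (2 px):
    . . . .
    . . . .
    . . . .
    X X . .
    . . . .
    . . . .
    . . . .
    . . . .

Answer: [[0,2],[0,3],[0,4]]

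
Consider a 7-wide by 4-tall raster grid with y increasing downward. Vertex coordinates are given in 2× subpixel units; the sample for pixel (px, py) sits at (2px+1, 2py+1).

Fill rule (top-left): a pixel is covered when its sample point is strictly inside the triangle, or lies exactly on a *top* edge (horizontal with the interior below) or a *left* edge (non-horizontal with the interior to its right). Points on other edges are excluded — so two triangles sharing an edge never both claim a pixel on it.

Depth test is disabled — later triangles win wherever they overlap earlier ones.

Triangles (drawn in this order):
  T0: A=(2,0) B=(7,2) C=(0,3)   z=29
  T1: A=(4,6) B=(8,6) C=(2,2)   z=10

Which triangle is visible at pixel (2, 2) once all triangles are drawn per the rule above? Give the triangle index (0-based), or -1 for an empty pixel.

T0:
  2·area = 19
  edge (2, 0)→(7, 2): d=(5,2) right/bottom  bias=-1
  edge (7, 2)→(0, 3): d=(-7,1) right/bottom  bias=-1
  edge (0, 3)→(2, 0): d=(2,-3) top-left  bias=+0
    (1,0)@(3, 1): e=[3,11,5] → █
    (2,0)@(5, 1): e=[-1,9,11] → ·
    (1,1)@(3, 3): e=[13,-3,9] → ·
  covered (1 px):
    · █ · · · · ·
    · · · · · · ·
    · · · · · · ·
    · · · · · · ·
T1:
  2·area = 16  (B↔C swapped to make it positive)
  edge (4, 6)→(2, 2): d=(-2,-4) top-left  bias=+0
  edge (2, 2)→(8, 6): d=(6,4) right/bottom  bias=-1
  edge (8, 6)→(4, 6): d=(-4,0) right/bottom  bias=-1
    (1,1)@(3, 3): e=[2,2,12] → █
    (2,1)@(5, 3): e=[10,-6,12] → ·
    (1,2)@(3, 5): e=[-2,14,4] → ·
    (2,2)@(5, 5): e=[6,6,4] → █
    (3,2)@(7, 5): e=[14,-2,4] → ·
    (2,3)@(5, 7): e=[2,18,-4] → ·
  covered (2 px):
    · · · · · · ·
    · █ · · · · ·
    · · █ · · · ·
    · · · · · · ·

Z-buffer (winner per pixel, '.' = empty):
  . 0 . . . . .
  . 1 . . . . .
  . . 1 . . . .
  . . . . . . .

Result: 1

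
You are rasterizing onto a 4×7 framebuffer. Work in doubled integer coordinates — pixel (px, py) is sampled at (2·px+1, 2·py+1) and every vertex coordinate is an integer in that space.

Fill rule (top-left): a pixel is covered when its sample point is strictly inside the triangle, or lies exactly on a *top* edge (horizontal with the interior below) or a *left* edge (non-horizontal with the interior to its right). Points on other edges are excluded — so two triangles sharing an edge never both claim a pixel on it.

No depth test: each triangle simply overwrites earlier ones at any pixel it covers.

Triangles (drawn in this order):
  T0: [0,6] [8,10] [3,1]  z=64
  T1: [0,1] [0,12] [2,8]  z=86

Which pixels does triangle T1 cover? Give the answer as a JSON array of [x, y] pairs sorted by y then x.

T0:
  2·area = 52  (B↔C swapped to make it positive)
  edge (0, 6)→(3, 1): d=(3,-5) top-left  bias=+0
  edge (3, 1)→(8, 10): d=(5,9) right/bottom  bias=-1
  edge (8, 10)→(0, 6): d=(-8,-4) top-left  bias=+0
    (1,0)@(3, 1): e=[0,0,52] → ·  [on edge]
    (1,1)@(3, 3): e=[6,10,36] → █
    (2,1)@(5, 3): e=[16,-8,44] → ·
    (0,2)@(1, 5): e=[2,38,12] → █
    (2,2)@(5, 5): e=[22,2,28] → █
    (3,2)@(7, 5): e=[32,-16,36] → ·
    (0,3)@(1, 7): e=[8,48,-4] → ·
    (1,3)@(3, 7): e=[18,30,4] → █
    (3,3)@(7, 7): e=[38,-6,20] → ·
    (1,4)@(3, 9): e=[24,40,-12] → ·
    (2,4)@(5, 9): e=[34,22,-4] → ·
    (3,4)@(7, 9): e=[44,4,4] → █
  covered (7 px):
    · · · ·
    · █ · ·
    █ █ █ ·
    · █ █ ·
    · · · █
    · · · ·
    · · · ·
T1:
  2·area = 22  (B↔C swapped to make it positive)
  edge (0, 1)→(2, 8): d=(2,7) right/bottom  bias=-1
  edge (2, 8)→(0, 12): d=(-2,4) right/bottom  bias=-1
  edge (0, 12)→(0, 1): d=(0,-11) top-left  bias=+0
    (0,2)@(1, 5): e=[1,10,11] → █
    (1,2)@(3, 5): e=[-13,2,33] → ·
    (0,3)@(1, 7): e=[5,6,11] → █
    (1,3)@(3, 7): e=[-9,-2,33] → ·
    (0,4)@(1, 9): e=[9,2,11] → █
    (1,4)@(3, 9): e=[-5,-6,33] → ·
    (0,5)@(1, 11): e=[13,-2,11] → ·
  covered (3 px):
    · · · ·
    · · · ·
    █ · · ·
    █ · · ·
    █ · · ·
    · · · ·
    · · · ·

Final: [[0,2],[0,3],[0,4]]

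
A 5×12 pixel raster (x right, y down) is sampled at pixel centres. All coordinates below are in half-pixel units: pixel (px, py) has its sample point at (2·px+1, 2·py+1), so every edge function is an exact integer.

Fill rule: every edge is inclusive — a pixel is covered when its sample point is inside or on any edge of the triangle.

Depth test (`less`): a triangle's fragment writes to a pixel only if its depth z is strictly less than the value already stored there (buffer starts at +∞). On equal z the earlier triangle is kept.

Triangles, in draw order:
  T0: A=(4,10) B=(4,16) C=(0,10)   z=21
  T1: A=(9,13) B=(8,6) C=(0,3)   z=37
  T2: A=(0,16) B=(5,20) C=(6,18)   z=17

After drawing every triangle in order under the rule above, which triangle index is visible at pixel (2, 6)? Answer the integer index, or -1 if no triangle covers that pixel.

T0:
  2·area = 24
  edge (4, 10)→(4, 16): d=(0,6) inclusive
  edge (4, 16)→(0, 10): d=(-4,-6) inclusive
  edge (0, 10)→(4, 10): d=(4,0) inclusive
    (0,5)@(1, 11): e=[18,2,4] → █
    (1,5)@(3, 11): e=[6,14,4] → █
    (2,5)@(5, 11): e=[-6,26,4] → ·
    (0,6)@(1, 13): e=[18,-6,12] → ·
    (1,6)@(3, 13): e=[6,6,12] → █
    (2,6)@(5, 13): e=[-6,18,12] → ·
    (1,7)@(3, 15): e=[6,-2,20] → ·
  covered (3 px):
    · · · · ·
    · · · · ·
    · · · · ·
    · · · · ·
    · · · · ·
    █ █ · · ·
    · █ · · ·
    · · · · ·
    · · · · ·
    · · · · ·
    · · · · ·
    · · · · ·
T1:
  2·area = 53  (B↔C swapped to make it positive)
  edge (9, 13)→(0, 3): d=(-9,-10) inclusive
  edge (0, 3)→(8, 6): d=(8,3) inclusive
  edge (8, 6)→(9, 13): d=(1,7) inclusive
    (1,2)@(3, 5): e=[12,7,34] → █
    (2,2)@(5, 5): e=[32,1,20] → █
    (3,2)@(7, 5): e=[52,-5,6] → ·
    (1,3)@(3, 7): e=[-6,23,36] → ·
    (2,3)@(5, 7): e=[14,17,22] → █
    (3,3)@(7, 7): e=[34,11,8] → █
    (4,3)@(9, 7): e=[54,5,-6] → ·
    (2,4)@(5, 9): e=[-4,33,24] → ·
    (3,4)@(7, 9): e=[16,27,10] → █
    (4,4)@(9, 9): e=[36,21,-4] → ·
    (3,5)@(7, 11): e=[-2,43,12] → ·
    (4,6)@(9, 13): e=[0,53,0] → █  [on edge]
  covered (6 px):
    · · · · ·
    · · · · ·
    · █ █ · ·
    · · █ █ ·
    · · · █ ·
    · · · · ·
    · · · · █
    · · · · ·
    · · · · ·
    · · · · ·
    · · · · ·
    · · · · ·
T2:
  2·area = 14  (B↔C swapped to make it positive)
  edge (0, 16)→(6, 18): d=(6,2) inclusive
  edge (6, 18)→(5, 20): d=(-1,2) inclusive
  edge (5, 20)→(0, 16): d=(-5,-4) inclusive
    (1,8)@(3, 17): e=[0,7,7] → █  [on edge]
    (2,8)@(5, 17): e=[-4,3,15] → ·
    (1,9)@(3, 19): e=[12,5,-3] → ·
    (2,9)@(5, 19): e=[8,1,5] → █
    (3,9)@(7, 19): e=[4,-3,13] → ·
    (4,9)@(9, 19): e=[0,-7,21] → ·  [on edge]
    (2,10)@(5, 21): e=[20,-1,-5] → ·
  covered (2 px):
    · · · · ·
    · · · · ·
    · · · · ·
    · · · · ·
    · · · · ·
    · · · · ·
    · · · · ·
    · · · · ·
    · █ · · ·
    · · █ · ·
    · · · · ·
    · · · · ·

Z-buffer (winner per pixel, '.' = empty):
  . . . . .
  . . . . .
  . 1 1 . .
  . . 1 1 .
  . . . 1 .
  0 0 . . .
  . 0 . . 1
  . . . . .
  . 2 . . .
  . . 2 . .
  . . . . .
  . . . . .

Final: -1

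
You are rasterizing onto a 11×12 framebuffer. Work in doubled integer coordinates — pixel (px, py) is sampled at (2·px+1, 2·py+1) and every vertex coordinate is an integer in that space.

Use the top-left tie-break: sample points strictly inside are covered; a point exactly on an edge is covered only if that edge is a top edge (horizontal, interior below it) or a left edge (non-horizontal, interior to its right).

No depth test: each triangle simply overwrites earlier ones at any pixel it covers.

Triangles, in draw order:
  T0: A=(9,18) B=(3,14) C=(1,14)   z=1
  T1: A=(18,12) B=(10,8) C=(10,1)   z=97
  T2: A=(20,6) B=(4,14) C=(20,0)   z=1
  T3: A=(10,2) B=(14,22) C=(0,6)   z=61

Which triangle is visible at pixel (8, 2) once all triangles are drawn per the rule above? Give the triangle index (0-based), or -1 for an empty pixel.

T0:
  2·area = 8  (B↔C swapped to make it positive)
  edge (9, 18)→(1, 14): d=(-8,-4) top-left  bias=+0
  edge (1, 14)→(3, 14): d=(2,0) top-left  bias=+0
  edge (3, 14)→(9, 18): d=(6,4) right/bottom  bias=-1
    (1,7)@(3, 15): e=[0,2,6] → X  [on edge]
    (2,7)@(5, 15): e=[8,2,-2] → .
    (1,8)@(3, 17): e=[-16,6,18] → .
    (3,8)@(7, 17): e=[0,6,2] → X  [on edge]
    (4,8)@(9, 17): e=[8,6,-6] → .
    (3,9)@(7, 19): e=[-16,10,14] → .
    (5,9)@(11, 19): e=[0,10,-2] → .  [on edge]
    (7,10)@(15, 21): e=[0,14,-6] → .  [on edge]
    (9,11)@(19, 23): e=[0,18,-10] → .  [on edge]
  covered (2 px):
    . . . . . . . . . . .
    . . . . . . . . . . .
    . . . . . . . . . . .
    . . . . . . . . . . .
    . . . . . . . . . . .
    . . . . . . . . . . .
    . . . . . . . . . . .
    . X . . . . . . . . .
    . . . X . . . . . . .
    . . . . . . . . . . .
    . . . . . . . . . . .
    . . . . . . . . . . .
T1:
  2·area = 56
  edge (18, 12)→(10, 8): d=(-8,-4) top-left  bias=+0
  edge (10, 8)→(10, 1): d=(0,-7) top-left  bias=+0
  edge (10, 1)→(18, 12): d=(8,11) right/bottom  bias=-1
    (5,1)@(11, 3): e=[44,7,5] → X
    (6,1)@(13, 3): e=[52,21,-17] → .
    (5,2)@(11, 5): e=[28,7,21] → X
    (6,2)@(13, 5): e=[36,21,-1] → .
    (5,3)@(11, 7): e=[12,7,37] → X
    (6,3)@(13, 7): e=[20,21,15] → X
    (7,3)@(15, 7): e=[28,35,-7] → .
    (5,4)@(11, 9): e=[-4,7,53] → .
    (6,4)@(13, 9): e=[4,21,31] → X
    (7,4)@(15, 9): e=[12,35,9] → X
    (8,4)@(17, 9): e=[20,49,-13] → .
    (6,5)@(13, 11): e=[-12,21,47] → .
  covered (7 px):
    . . . . . . . . . . .
    . . . . . X . . . . .
    . . . . . X . . . . .
    . . . . . X X . . . .
    . . . . . . X X . . .
    . . . . . . . . X . .
    . . . . . . . . . . .
    . . . . . . . . . . .
    . . . . . . . . . . .
    . . . . . . . . . . .
    . . . . . . . . . . .
    . . . . . . . . . . .
T2:
  2·area = 96
  edge (20, 6)→(4, 14): d=(-16,8) right/bottom  bias=-1
  edge (4, 14)→(20, 0): d=(16,-14) top-left  bias=+0
  edge (20, 0)→(20, 6): d=(0,6) right/bottom  bias=-1
    (9,0)@(19, 1): e=[88,2,6] → X
    (10,0)@(21, 1): e=[72,30,-6] → .
    (8,1)@(17, 3): e=[72,6,18] → X
    (10,1)@(21, 3): e=[40,62,-6] → .
    (7,2)@(15, 5): e=[56,10,30] → X
    (10,2)@(21, 5): e=[8,94,-6] → .
    (6,3)@(13, 7): e=[40,14,42] → X
    (9,3)@(19, 7): e=[-8,98,6] → .
    (5,4)@(11, 9): e=[24,18,54] → X
    (7,4)@(15, 9): e=[-8,74,30] → .
    (8,4)@(17, 9): e=[-24,102,18] → .
    (4,5)@(9, 11): e=[8,22,66] → X
  covered (12 px):
    . . . . . . . . . X .
    . . . . . . . . X X .
    . . . . . . . X X X .
    . . . . . . X X X . .
    . . . . . X X . . . .
    . . . . X . . . . . .
    . . . . . . . . . . .
    . . . . . . . . . . .
    . . . . . . . . . . .
    . . . . . . . . . . .
    . . . . . . . . . . .
    . . . . . . . . . . .
T3:
  2·area = 216
  edge (10, 2)→(14, 22): d=(4,20) right/bottom  bias=-1
  edge (14, 22)→(0, 6): d=(-14,-16) top-left  bias=+0
  edge (0, 6)→(10, 2): d=(10,-4) top-left  bias=+0
    (4,1)@(9, 3): e=[24,186,6] → X
    (5,1)@(11, 3): e=[-16,218,14] → .
    (1,2)@(3, 5): e=[152,62,2] → X
    (2,2)@(5, 5): e=[112,94,10] → X
    (3,2)@(7, 5): e=[72,126,18] → X
    (5,2)@(11, 5): e=[-8,190,34] → .
    (0,3)@(1, 7): e=[200,2,14] → X
    (5,3)@(11, 7): e=[0,162,54] → .  [on edge]
    (0,4)@(1, 9): e=[208,-26,34] → .
    (1,4)@(3, 9): e=[168,6,42] → X
    (5,4)@(11, 9): e=[8,134,74] → X
    (6,4)@(13, 9): e=[-32,166,82] → .
    (6,8)@(13, 17): e=[0,54,162] → .  [on edge]
  covered (26 px):
    . . . . . . . . . . .
    . . . . X . . . . . .
    . X X X X . . . . . .
    X X X X X . . . . . .
    . X X X X X . . . . .
    . . X X X X . . . . .
    . . . X X X . . . . .
    . . . . X X . . . . .
    . . . . . X . . . . .
    . . . . . . X . . . .
    . . . . . . . . . . .
    . . . . . . . . . . .

Z-buffer (winner per pixel, '.' = empty):
  . . . . . . . . . 2 .
  . . . . 3 1 . . 2 2 .
  . 3 3 3 3 1 . 2 2 2 .
  3 3 3 3 3 1 2 2 2 . .
  . 3 3 3 3 3 2 1 . . .
  . . 3 3 3 3 . . 1 . .
  . . . 3 3 3 . . . . .
  . 0 . . 3 3 . . . . .
  . . . 0 . 3 . . . . .
  . . . . . . 3 . . . .
  . . . . . . . . . . .
  . . . . . . . . . . .

Result: 2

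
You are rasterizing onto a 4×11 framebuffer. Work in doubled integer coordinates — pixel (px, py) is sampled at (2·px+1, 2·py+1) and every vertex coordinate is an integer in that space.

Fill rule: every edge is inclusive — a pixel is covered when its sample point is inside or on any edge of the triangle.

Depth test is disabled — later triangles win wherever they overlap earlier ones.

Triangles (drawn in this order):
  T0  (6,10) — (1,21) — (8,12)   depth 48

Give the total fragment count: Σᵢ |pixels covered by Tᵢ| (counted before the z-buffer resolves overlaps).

T0:
  2·area = 32  (B↔C swapped to make it positive)
  edge (6, 10)→(8, 12): d=(2,2) inclusive
  edge (8, 12)→(1, 21): d=(-7,9) inclusive
  edge (1, 21)→(6, 10): d=(5,-11) inclusive
    (0,2)@(1, 5): e=[0,112,-80] → ·  [on edge]
    (1,3)@(3, 7): e=[0,80,-48] → ·  [on edge]
    (2,4)@(5, 9): e=[0,48,-16] → ·  [on edge]
    (3,5)@(7, 11): e=[0,16,16] → #  [on edge]
    (2,6)@(5, 13): e=[8,20,4] → #
    (2,7)@(5, 15): e=[12,6,14] → #
    (3,7)@(7, 15): e=[8,-12,36] → ·
    (1,8)@(3, 17): e=[20,10,2] → #
    (2,8)@(5, 17): e=[16,-8,24] → ·
    (1,9)@(3, 19): e=[24,-4,12] → ·
    (0,10)@(1, 21): e=[32,0,0] → #  [on edge]
    (1,10)@(3, 21): e=[28,-18,22] → ·
  covered (6 px):
    · · · ·
    · · · ·
    · · · ·
    · · · ·
    · · · ·
    · · · #
    · · # #
    · · # ·
    · # · ·
    · · · ·
    # · · ·

Final: 6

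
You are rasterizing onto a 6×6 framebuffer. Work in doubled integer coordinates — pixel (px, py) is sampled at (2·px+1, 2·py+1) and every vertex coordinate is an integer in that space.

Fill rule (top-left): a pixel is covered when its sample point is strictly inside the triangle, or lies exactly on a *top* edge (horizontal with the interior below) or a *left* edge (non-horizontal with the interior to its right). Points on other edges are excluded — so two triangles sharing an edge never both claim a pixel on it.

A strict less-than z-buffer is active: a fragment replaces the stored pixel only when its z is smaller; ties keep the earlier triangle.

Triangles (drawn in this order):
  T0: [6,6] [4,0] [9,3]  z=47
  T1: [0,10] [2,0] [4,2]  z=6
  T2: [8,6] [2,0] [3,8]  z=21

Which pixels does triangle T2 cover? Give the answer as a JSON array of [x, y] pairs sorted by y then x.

T0:
  2·area = 24
  edge (6, 6)→(4, 0): d=(-2,-6) top-left  bias=+0
  edge (4, 0)→(9, 3): d=(5,3) right/bottom  bias=-1
  edge (9, 3)→(6, 6): d=(-3,3) right/bottom  bias=-1
    (2,0)@(5, 1): e=[4,2,18] → X
    (3,0)@(7, 1): e=[16,-4,12] → .
    (5,0)@(11, 1): e=[40,-16,0] → .  [on edge]
    (2,1)@(5, 3): e=[0,12,12] → X  [on edge]
    (3,1)@(7, 3): e=[12,6,6] → X
    (4,1)@(9, 3): e=[24,0,0] → .  [on edge]
    (2,2)@(5, 5): e=[-4,22,6] → .
    (3,2)@(7, 5): e=[8,16,0] → .  [on edge]
    (2,3)@(5, 7): e=[-8,32,0] → .  [on edge]
    (1,4)@(3, 9): e=[-24,48,0] → .  [on edge]
    (3,4)@(7, 9): e=[0,36,-12] → .  [on edge]
    (0,5)@(1, 11): e=[-40,64,0] → .  [on edge]
  covered (3 px):
    . . X . . .
    . . X X . .
    . . . . . .
    . . . . . .
    . . . . . .
    . . . . . .
T1:
  2·area = 24
  edge (0, 10)→(2, 0): d=(2,-10) top-left  bias=+0
  edge (2, 0)→(4, 2): d=(2,2) right/bottom  bias=-1
  edge (4, 2)→(0, 10): d=(-4,8) right/bottom  bias=-1
    (1,0)@(3, 1): e=[12,0,12] → .  [on edge]
    (1,1)@(3, 3): e=[16,4,4] → X
    (2,1)@(5, 3): e=[36,0,-12] → .  [on edge]
    (0,2)@(1, 5): e=[0,12,12] → X  [on edge]
    (1,2)@(3, 5): e=[20,8,-4] → .
    (3,2)@(7, 5): e=[60,0,-36] → .  [on edge]
    (0,3)@(1, 7): e=[4,16,4] → X
    (1,3)@(3, 7): e=[24,12,-12] → .
    (4,3)@(9, 7): e=[84,0,-60] → .  [on edge]
    (0,4)@(1, 9): e=[8,20,-4] → .
    (5,4)@(11, 9): e=[108,0,-84] → .  [on edge]
  covered (3 px):
    . . . . . .
    . X . . . .
    X . . . . .
    X . . . . .
    . . . . . .
    . . . . . .
T2:
  2·area = 42  (B↔C swapped to make it positive)
  edge (8, 6)→(3, 8): d=(-5,2) right/bottom  bias=-1
  edge (3, 8)→(2, 0): d=(-1,-8) top-left  bias=+0
  edge (2, 0)→(8, 6): d=(6,6) right/bottom  bias=-1
    (1,0)@(3, 1): e=[35,7,0] → .  [on edge]
    (1,1)@(3, 3): e=[25,5,12] → X
    (2,1)@(5, 3): e=[21,21,0] → .  [on edge]
    (1,2)@(3, 5): e=[15,3,24] → X
    (2,2)@(5, 5): e=[11,19,12] → X
    (3,2)@(7, 5): e=[7,35,0] → .  [on edge]
    (1,3)@(3, 7): e=[5,1,36] → X
    (3,3)@(7, 7): e=[-3,33,12] → .
    (4,3)@(9, 7): e=[-7,49,0] → .  [on edge]
    (1,4)@(3, 9): e=[-5,-1,48] → .
    (2,4)@(5, 9): e=[-9,15,36] → .
    (5,4)@(11, 9): e=[-21,63,0] → .  [on edge]
  covered (5 px):
    . . . . . .
    . X . . . .
    . X X . . .
    . X X . . .
    . . . . . .
    . . . . . .

Result: [[1,1],[1,2],[2,2],[1,3],[2,3]]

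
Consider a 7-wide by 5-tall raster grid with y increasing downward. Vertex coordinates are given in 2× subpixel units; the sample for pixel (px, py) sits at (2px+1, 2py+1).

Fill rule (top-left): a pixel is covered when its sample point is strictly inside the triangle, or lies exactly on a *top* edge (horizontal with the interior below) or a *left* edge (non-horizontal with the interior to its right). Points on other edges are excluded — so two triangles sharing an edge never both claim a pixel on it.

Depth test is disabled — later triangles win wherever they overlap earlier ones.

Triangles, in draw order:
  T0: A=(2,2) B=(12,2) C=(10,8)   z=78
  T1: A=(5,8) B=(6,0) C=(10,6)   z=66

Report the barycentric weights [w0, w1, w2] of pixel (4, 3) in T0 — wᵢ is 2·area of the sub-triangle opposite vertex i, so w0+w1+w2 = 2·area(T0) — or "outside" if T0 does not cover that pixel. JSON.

T0:
  2·area = 60
  edge (2, 2)→(12, 2): d=(10,0) top-left  bias=+0
  edge (12, 2)→(10, 8): d=(-2,6) right/bottom  bias=-1
  edge (10, 8)→(2, 2): d=(-8,-6) top-left  bias=+0
    (2,1)@(5, 3): e=[10,40,10] → █
    (3,1)@(7, 3): e=[10,28,22] → █
    (4,1)@(9, 3): e=[10,16,34] → █
    (5,1)@(11, 3): e=[10,4,46] → █
    (6,1)@(13, 3): e=[10,-8,58] → ·
    (2,2)@(5, 5): e=[30,36,-6] → ·
    (3,2)@(7, 5): e=[30,24,6] → █
    (5,2)@(11, 5): e=[30,0,30] → ·  [on edge]
    (3,3)@(7, 7): e=[50,20,-10] → ·
    (4,3)@(9, 7): e=[50,8,2] → █
    (5,3)@(11, 7): e=[50,-4,14] → ·
    (4,4)@(9, 9): e=[70,4,-14] → ·
  covered (7 px):
    · · · · · · ·
    · · █ █ █ █ ·
    · · · █ █ · ·
    · · · · █ · ·
    · · · · · · ·
T1:
  2·area = 38
  edge (5, 8)→(6, 0): d=(1,-8) top-left  bias=+0
  edge (6, 0)→(10, 6): d=(4,6) right/bottom  bias=-1
  edge (10, 6)→(5, 8): d=(-5,2) right/bottom  bias=-1
    (3,1)@(7, 3): e=[11,6,21] → █
    (4,1)@(9, 3): e=[27,-6,17] → ·
    (3,2)@(7, 5): e=[13,14,11] → █
    (4,2)@(9, 5): e=[29,2,7] → █
    (5,2)@(11, 5): e=[45,-10,3] → ·
    (3,3)@(7, 7): e=[15,22,1] → █
    (4,3)@(9, 7): e=[31,10,-3] → ·
    (3,4)@(7, 9): e=[17,30,-9] → ·
  covered (4 px):
    · · · · · · ·
    · · · █ · · ·
    · · · █ █ · ·
    · · · █ · · ·
    · · · · · · ·

Final: [8,2,50]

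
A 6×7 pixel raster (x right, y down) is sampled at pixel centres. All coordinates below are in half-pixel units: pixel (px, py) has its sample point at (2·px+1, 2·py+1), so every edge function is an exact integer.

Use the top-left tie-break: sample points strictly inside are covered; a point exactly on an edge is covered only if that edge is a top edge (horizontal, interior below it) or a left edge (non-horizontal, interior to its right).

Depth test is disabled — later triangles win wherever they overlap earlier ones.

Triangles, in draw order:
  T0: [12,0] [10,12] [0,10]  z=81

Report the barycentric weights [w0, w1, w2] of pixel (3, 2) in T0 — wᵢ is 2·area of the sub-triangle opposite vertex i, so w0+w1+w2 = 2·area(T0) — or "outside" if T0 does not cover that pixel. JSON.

T0:
  2·area = 124
  edge (12, 0)→(10, 12): d=(-2,12) right/bottom  bias=-1
  edge (10, 12)→(0, 10): d=(-10,-2) top-left  bias=+0
  edge (0, 10)→(12, 0): d=(12,-10) top-left  bias=+0
    (5,0)@(11, 1): e=[10,112,2] → #
    (4,1)@(9, 3): e=[30,88,6] → #
    (3,2)@(7, 5): e=[50,64,10] → #
    (2,3)@(5, 7): e=[70,40,14] → #
    (5,3)@(11, 7): e=[-2,52,74] → ·
    (1,4)@(3, 9): e=[90,16,18] → #
    (5,4)@(11, 9): e=[-6,32,98] → ·
    (1,5)@(3, 11): e=[86,-4,42] → ·
    (2,5)@(5, 11): e=[62,0,62] → #  [on edge]
    (5,5)@(11, 11): e=[-10,12,122] → ·
    (2,6)@(5, 13): e=[58,-20,86] → ·
    (3,6)@(7, 13): e=[34,-16,106] → ·
  covered (16 px):
    · · · · · #
    · · · · # #
    · · · # # #
    · · # # # ·
    · # # # # ·
    · · # # # ·
    · · · · · ·

Answer: [64,10,50]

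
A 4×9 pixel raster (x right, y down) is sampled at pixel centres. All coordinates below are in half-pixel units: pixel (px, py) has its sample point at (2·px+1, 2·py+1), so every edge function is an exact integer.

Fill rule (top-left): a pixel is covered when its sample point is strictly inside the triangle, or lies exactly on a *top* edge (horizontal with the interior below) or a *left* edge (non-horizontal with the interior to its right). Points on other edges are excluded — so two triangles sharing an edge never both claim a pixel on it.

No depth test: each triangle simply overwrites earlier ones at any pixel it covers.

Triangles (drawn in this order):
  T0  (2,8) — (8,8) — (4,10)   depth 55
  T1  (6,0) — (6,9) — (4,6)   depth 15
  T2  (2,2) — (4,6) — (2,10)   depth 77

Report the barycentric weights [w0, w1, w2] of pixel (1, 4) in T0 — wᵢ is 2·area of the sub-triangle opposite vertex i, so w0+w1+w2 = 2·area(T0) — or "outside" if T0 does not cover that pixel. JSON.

T0:
  2·area = 12
  edge (2, 8)→(8, 8): d=(6,0) top-left  bias=+0
  edge (8, 8)→(4, 10): d=(-4,2) right/bottom  bias=-1
  edge (4, 10)→(2, 8): d=(-2,-2) top-left  bias=+0
    (0,3)@(1, 7): e=[-6,18,0] → ·  [on edge]
    (1,4)@(3, 9): e=[6,6,0] → #  [on edge]
    (2,4)@(5, 9): e=[6,2,4] → #
    (3,4)@(7, 9): e=[6,-2,8] → ·
    (1,5)@(3, 11): e=[18,-2,-4] → ·
    (2,5)@(5, 11): e=[18,-6,0] → ·  [on edge]
    (3,6)@(7, 13): e=[30,-18,0] → ·  [on edge]
  covered (2 px):
    · · · ·
    · · · ·
    · · · ·
    · · · ·
    · # # ·
    · · · ·
    · · · ·
    · · · ·
    · · · ·
T1:
  2·area = 18
  edge (6, 0)→(6, 9): d=(0,9) right/bottom  bias=-1
  edge (6, 9)→(4, 6): d=(-2,-3) top-left  bias=+0
  edge (4, 6)→(6, 0): d=(2,-6) top-left  bias=+0
    (2,1)@(5, 3): e=[9,9,0] → #  [on edge]
    (3,1)@(7, 3): e=[-9,15,12] → ·
    (2,2)@(5, 5): e=[9,5,4] → #
    (3,2)@(7, 5): e=[-9,11,16] → ·
    (2,3)@(5, 7): e=[9,1,8] → #
    (3,3)@(7, 7): e=[-9,7,20] → ·
    (1,4)@(3, 9): e=[27,-9,0] → ·  [on edge]
    (2,4)@(5, 9): e=[9,-3,12] → ·
    (0,7)@(1, 15): e=[45,-27,0] → ·  [on edge]
  covered (3 px):
    · · · ·
    · · # ·
    · · # ·
    · · # ·
    · · · ·
    · · · ·
    · · · ·
    · · · ·
    · · · ·
T2:
  2·area = 16
  edge (2, 2)→(4, 6): d=(2,4) right/bottom  bias=-1
  edge (4, 6)→(2, 10): d=(-2,4) right/bottom  bias=-1
  edge (2, 10)→(2, 2): d=(0,-8) top-left  bias=+0
    (1,2)@(3, 5): e=[2,6,8] → #
    (2,2)@(5, 5): e=[-6,-2,24] → ·
    (1,3)@(3, 7): e=[6,2,8] → #
    (2,3)@(5, 7): e=[-2,-6,24] → ·
    (1,4)@(3, 9): e=[10,-2,8] → ·
  covered (2 px):
    · · · ·
    · · · ·
    · # · ·
    · # · ·
    · · · ·
    · · · ·
    · · · ·
    · · · ·
    · · · ·

Result: [6,0,6]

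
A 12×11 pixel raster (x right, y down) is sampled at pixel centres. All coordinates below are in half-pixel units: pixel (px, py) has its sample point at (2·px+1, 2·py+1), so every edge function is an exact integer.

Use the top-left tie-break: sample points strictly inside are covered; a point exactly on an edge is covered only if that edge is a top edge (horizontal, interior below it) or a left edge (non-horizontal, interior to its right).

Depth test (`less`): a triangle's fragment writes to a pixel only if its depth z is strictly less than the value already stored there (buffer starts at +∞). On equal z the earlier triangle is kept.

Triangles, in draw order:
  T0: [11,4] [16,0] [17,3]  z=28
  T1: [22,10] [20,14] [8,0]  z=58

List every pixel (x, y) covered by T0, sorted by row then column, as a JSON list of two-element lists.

T0:
  2·area = 19
  edge (11, 4)→(16, 0): d=(5,-4) top-left  bias=+0
  edge (16, 0)→(17, 3): d=(1,3) right/bottom  bias=-1
  edge (17, 3)→(11, 4): d=(-6,1) right/bottom  bias=-1
    (7,0)@(15, 1): e=[1,4,14] → #
    (8,0)@(17, 1): e=[9,-2,12] → ·
    (6,1)@(13, 3): e=[3,12,4] → #
    (8,1)@(17, 3): e=[19,0,0] → ·  [on edge]
    (2,2)@(5, 5): e=[-19,38,0] → ·  [on edge]
    (6,2)@(13, 5): e=[13,14,-8] → ·
    (7,2)@(15, 5): e=[21,8,-10] → ·
    (9,4)@(19, 9): e=[57,0,-38] → ·  [on edge]
    (10,7)@(21, 15): e=[95,0,-76] → ·  [on edge]
    (11,10)@(23, 21): e=[133,0,-114] → ·  [on edge]
  covered (3 px):
    · · · · · · · # · · · ·
    · · · · · · # # · · · ·
    · · · · · · · · · · · ·
    · · · · · · · · · · · ·
    · · · · · · · · · · · ·
    · · · · · · · · · · · ·
    · · · · · · · · · · · ·
    · · · · · · · · · · · ·
    · · · · · · · · · · · ·
    · · · · · · · · · · · ·
    · · · · · · · · · · · ·
T1:
  2·area = 76
  edge (22, 10)→(20, 14): d=(-2,4) right/bottom  bias=-1
  edge (20, 14)→(8, 0): d=(-12,-14) top-left  bias=+0
  edge (8, 0)→(22, 10): d=(14,10) right/bottom  bias=-1
    (4,0)@(9, 1): e=[70,2,4] → #
    (5,0)@(11, 1): e=[62,30,-16] → ·
    (4,1)@(9, 3): e=[66,-22,32] → ·
    (5,1)@(11, 3): e=[58,6,12] → #
    (6,1)@(13, 3): e=[50,34,-8] → ·
    (5,2)@(11, 5): e=[54,-18,40] → ·
    (6,2)@(13, 5): e=[46,10,20] → #
    (7,2)@(15, 5): e=[38,38,0] → ·  [on edge]
    (6,3)@(13, 7): e=[42,-14,48] → ·
    (7,3)@(15, 7): e=[34,14,28] → #
    (8,3)@(17, 7): e=[26,42,8] → #
    (9,3)@(19, 7): e=[18,70,-12] → ·
  covered (9 px):
    · · · · # · · · · · · ·
    · · · · · # · · · · · ·
    · · · · · · # · · · · ·
    · · · · · · · # # · · ·
    · · · · · · · · # # · ·
    · · · · · · · · · # # ·
    · · · · · · · · · · · ·
    · · · · · · · · · · · ·
    · · · · · · · · · · · ·
    · · · · · · · · · · · ·
    · · · · · · · · · · · ·

Final: [[7,0],[6,1],[7,1]]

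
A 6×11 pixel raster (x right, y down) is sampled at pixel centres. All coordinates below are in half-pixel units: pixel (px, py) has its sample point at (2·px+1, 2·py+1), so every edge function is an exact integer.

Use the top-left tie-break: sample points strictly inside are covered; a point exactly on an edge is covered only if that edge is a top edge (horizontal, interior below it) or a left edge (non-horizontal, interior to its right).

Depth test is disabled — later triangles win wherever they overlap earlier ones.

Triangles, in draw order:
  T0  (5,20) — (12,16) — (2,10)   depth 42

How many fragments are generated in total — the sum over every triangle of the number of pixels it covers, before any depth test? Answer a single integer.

T0:
  2·area = 82  (B↔C swapped to make it positive)
  edge (5, 20)→(2, 10): d=(-3,-10) top-left  bias=+0
  edge (2, 10)→(12, 16): d=(10,6) right/bottom  bias=-1
  edge (12, 16)→(5, 20): d=(-7,4) right/bottom  bias=-1
    (1,5)@(3, 11): e=[7,4,71] → X
    (2,5)@(5, 11): e=[27,-8,63] → .
    (1,6)@(3, 13): e=[1,24,57] → X
    (2,6)@(5, 13): e=[21,12,49] → X
    (3,6)@(7, 13): e=[41,0,41] → .  [on edge]
    (1,7)@(3, 15): e=[-5,44,43] → .
    (2,7)@(5, 15): e=[15,32,35] → X
    (3,7)@(7, 15): e=[35,20,27] → X
    (4,7)@(9, 15): e=[55,8,19] → X
    (5,7)@(11, 15): e=[75,-4,11] → .
    (2,8)@(5, 17): e=[9,52,21] → X
    (5,8)@(11, 17): e=[69,16,-3] → .
  covered (10 px):
    . . . . . .
    . . . . . .
    . . . . . .
    . . . . . .
    . . . . . .
    . X . . . .
    . X X . . .
    . . X X X .
    . . X X X .
    . . X . . .
    . . . . . .

Result: 10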